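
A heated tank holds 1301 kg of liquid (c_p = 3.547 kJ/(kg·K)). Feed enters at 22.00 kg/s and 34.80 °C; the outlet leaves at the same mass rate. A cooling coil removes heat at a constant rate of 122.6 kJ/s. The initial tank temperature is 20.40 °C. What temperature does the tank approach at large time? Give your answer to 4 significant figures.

33.23 °C

M c_p dT/dt = ṁ c_p (T_in − T) − Q̇.
At steady state dT/dt = 0 ⇒ T_ss = T_in − Q̇/(ṁ c_p) = 34.80 − 122.6/(22.00·3.547) = 33.2289 °C.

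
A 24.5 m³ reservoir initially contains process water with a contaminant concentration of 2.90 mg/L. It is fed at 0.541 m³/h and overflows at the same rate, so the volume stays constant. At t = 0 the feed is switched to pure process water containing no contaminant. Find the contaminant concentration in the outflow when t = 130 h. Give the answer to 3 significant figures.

0.164 mg/L

Transient balance on the dissolved component: V dC/dt = Q(C_in − C).
Rewrite as dC/dt + C/τ = C_in/τ, τ = V/Q = 45.287 h.
C approaches C_in exponentially: C(t) = C_in + (C₀ − C_in) e^(−t/τ).
C(130) = 0 + (2.90 − 0)·e^(−130/45.287) = 0 + (2.9000)·0.056664 = 0.16433 mg/L.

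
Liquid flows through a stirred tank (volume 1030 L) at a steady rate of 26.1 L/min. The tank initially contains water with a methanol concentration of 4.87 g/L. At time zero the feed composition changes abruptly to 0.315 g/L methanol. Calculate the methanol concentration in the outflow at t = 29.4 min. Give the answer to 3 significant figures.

Unsteady species balance (constant V, well mixed): V dC/dt = Q(C_in − C).
Time constant τ = V/Q = 1030/26.1 = 39.464 min.
This is linear first-order; C(t) = C_in + (C₀ − C_in) e^(−t/τ).
C(29.4) = 0.315 + (4.87 − 0.315)·e^(−29.4/39.464) = 0.315 + (4.5550)·0.47474 = 2.4774 g/L.

2.48 g/L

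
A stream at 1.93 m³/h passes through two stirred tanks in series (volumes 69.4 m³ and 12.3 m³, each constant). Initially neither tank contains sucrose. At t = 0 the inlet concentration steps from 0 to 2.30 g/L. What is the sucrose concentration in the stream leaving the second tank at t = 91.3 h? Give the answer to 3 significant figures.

2.08 g/L

Time constants: τᵢ = Vᵢ/Q for each well-mixed tank.
τ₁ = 69.4/1.93 = 35.959 h; τ₂ = 12.3/1.93 = 6.3731 h.
Tank 1: C₁ = C_in(1 − e^(−t/τ₁)). Tank 2 (τ₁ ≠ τ₂): C₂ = C_in[1 − (τ₁ e^(−t/τ₁) − τ₂ e^(−t/τ₂))/(τ₁ − τ₂)].
At t = 91.3: e^(−t/τ₁) = 0.078943, e^(−t/τ₂) = 6.0024e-07.
C₂ = 2.30·[1 − (35.959·0.078943 − 6.3731·6.0024e-07)/(29.585)] = 2.30·0.90405 = 2.0793 g/L.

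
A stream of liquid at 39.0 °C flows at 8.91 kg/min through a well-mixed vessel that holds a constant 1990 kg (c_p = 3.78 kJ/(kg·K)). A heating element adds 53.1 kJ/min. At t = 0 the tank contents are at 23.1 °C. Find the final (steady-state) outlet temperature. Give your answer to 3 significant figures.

40.6 °C

Heat balance on the well-mixed liquid: M c_p dT/dt = ṁ c_p (T_in − T) + 53.1.
At steady state dT/dt = 0 ⇒ T_ss = T_in + Q̇/(ṁ c_p) = 39.0 + 53.1/(8.91·3.78) = 40.577 °C.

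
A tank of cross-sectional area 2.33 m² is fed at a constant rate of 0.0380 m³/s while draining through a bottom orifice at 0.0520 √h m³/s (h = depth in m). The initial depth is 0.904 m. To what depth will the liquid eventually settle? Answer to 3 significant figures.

A dh/dt = Q_in − 0.0520 √h. Steady state requires inflow = outflow:
Q_in = 0.0520 √h_ss ⇒ √h_ss = 0.0380/0.0520 = 0.73077.
h_ss = 0.73077² = 0.53402 m. (Since h₀ = 0.904 m > h_ss, the level will fall toward this value.)

0.534 m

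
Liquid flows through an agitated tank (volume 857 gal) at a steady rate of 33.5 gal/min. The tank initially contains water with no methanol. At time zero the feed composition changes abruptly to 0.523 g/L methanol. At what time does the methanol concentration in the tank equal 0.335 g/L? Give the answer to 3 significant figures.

Species balance on the tank: V dC/dt = Q(C_in − C), so τ = V/Q = 25.582 min.
C(t) = C_in + (C₀ − C_in) e^(−t/τ). Set C = 0.335 and solve for t:
e^(−t/τ) = (C − C_in)/(C₀ − C_in) = (0.335 − 0.523)/(0 − 0.523) = 0.35946
t = −τ ln(…) = 25.582 × 1.0231 = 26.174 min.

26.2 min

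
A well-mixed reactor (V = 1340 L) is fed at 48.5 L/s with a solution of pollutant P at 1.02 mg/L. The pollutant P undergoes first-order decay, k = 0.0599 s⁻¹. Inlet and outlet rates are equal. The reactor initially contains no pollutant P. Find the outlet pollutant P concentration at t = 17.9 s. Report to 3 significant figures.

Accumulation = in − out − consumed: V dC/dt = Q C_in − Q C − k V C.
This is linear with rate a = Q/V + k = 0.096094 s⁻¹.
C_ss = Q C_in/(Q + kV) = 0.38419 mg/L; C(t) = C_ss + (C₀ − C_ss) e^(−a t).
C(17.9) = 0.38419 + (-0.38419)·e^(−0.096094·17.9) = 0.38419 + (-0.38419)·0.17905 = 0.31540 mg/L.

0.315 mg/L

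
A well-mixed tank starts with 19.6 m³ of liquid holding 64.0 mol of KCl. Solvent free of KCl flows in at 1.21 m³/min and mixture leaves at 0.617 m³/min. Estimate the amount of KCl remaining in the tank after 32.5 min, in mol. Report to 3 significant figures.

Let m(t) be the amount of KCl. Volume: V(t) = V₀ + (Q_in − Q_out) t = 19.6 + 0.59300 t; V(32.5) = 38.873 m³.
Solute balance: dm/dt = 0 − Q_out C = −Q_out m/V(t).
dm/m = −Q_out dt/(V₀ + 0.59300 t); integrating gives ln(m/m₀) = −(Q_out/(Q_in−Q_out)) ln(V/V₀).
m = m₀ (V₀/V)^(Q_out/(Q_in−Q_out)) = 64.0 × (19.6/38.873)^(1.0405) = 31.388 mol.

31.4 mol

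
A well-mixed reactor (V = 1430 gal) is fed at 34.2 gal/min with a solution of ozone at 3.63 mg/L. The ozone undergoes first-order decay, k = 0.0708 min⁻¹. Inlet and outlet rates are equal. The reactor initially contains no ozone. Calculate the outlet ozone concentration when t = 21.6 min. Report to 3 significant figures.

Accumulation = in − out − consumed: V dC/dt = Q C_in − Q C − k V C.
dC/dt = (Q/V) C_in − (Q/V + k) C; effective rate a = Q/V + k = 0.023916 + 0.0708 = 0.094716 min⁻¹.
C_ss = Q C_in/(Q + kV) = 0.91659 mg/L; C(t) = C_ss + (C₀ − C_ss) e^(−a t).
C(21.6) = 0.91659 + (-0.91659)·e^(−0.094716·21.6) = 0.91659 + (-0.91659)·0.12927 = 0.79810 mg/L.

0.798 mg/L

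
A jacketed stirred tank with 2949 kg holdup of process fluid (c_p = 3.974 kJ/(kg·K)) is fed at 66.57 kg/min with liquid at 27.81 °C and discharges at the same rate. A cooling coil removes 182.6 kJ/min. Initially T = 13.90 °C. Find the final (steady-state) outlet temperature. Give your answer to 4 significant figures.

Heat balance on the well-mixed liquid: M c_p dT/dt = ṁ c_p (T_in − T) − 182.6.
At steady state dT/dt = 0 ⇒ T_ss = T_in − Q̇/(ṁ c_p) = 27.81 − 182.6/(66.57·3.974) = 27.1198 °C.

27.12 °C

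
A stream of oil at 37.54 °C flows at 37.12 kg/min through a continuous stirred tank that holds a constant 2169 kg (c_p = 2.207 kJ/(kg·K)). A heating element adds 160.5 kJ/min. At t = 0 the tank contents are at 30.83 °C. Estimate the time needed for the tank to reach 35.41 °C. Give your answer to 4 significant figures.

Heat balance on the well-mixed liquid: M c_p dT/dt = ṁ c_p (T_in − T) + 160.5.
τ = M/ṁ = 58.4321 min; T_ss = T_in + Q̇/(ṁ c_p) = 39.4991 °C.
T(t) = T_ss + (T₀ − T_ss) e^(−t/τ). Set T = 35.41:
e^(−t/τ) = (35.41 − 39.4991)/(30.83 − 39.4991) = 0.471689
t = −58.4321 · ln(0.471689) = 43.9080 min.

43.91 min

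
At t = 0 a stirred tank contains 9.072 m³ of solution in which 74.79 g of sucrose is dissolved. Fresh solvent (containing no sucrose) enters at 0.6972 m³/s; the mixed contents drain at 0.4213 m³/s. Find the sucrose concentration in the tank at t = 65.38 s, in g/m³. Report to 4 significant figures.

Total volume: dV/dt = Q_in − Q_out = 0.275900 m³/s, so V(t) = 9.072 + 0.275900 t and V(65.38) = 27.1103 m³.
Solute balance: dm/dt = 0 − Q_out C = −Q_out m/V(t).
Separate: dm/m = −Q_out dt/V(t) ⇒ ln(m/m₀) = −(Q_out/(Q_in−Q_out)) ln(V/V₀).
m = m₀ (V₀/V)^(Q_out/(Q_in−Q_out)) = 74.79 × (9.072/27.1103)^(1.52700) = 14.0559 g.
C = m/V = 14.0559/27.1103 = 0.518469 g/m³.

0.5185 g/m³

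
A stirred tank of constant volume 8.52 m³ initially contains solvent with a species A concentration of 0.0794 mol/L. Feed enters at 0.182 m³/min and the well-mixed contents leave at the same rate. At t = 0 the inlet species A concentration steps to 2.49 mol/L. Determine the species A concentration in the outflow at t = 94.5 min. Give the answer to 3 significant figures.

2.17 mol/L

Accumulation = in − out for the solute gives V dC/dt = Q(C_in − C).
So dC/dt = (C_in − C)/τ with τ = V/Q = 8.52/0.182 = 46.813 min.
Integrating: C(t) = C_in + (C₀ − C_in) e^(−t/τ).
C(94.5) = 2.49 + (0.0794 − 2.49)·e^(−94.5/46.813) = 2.49 + (-2.4106)·0.13283 = 2.1698 mol/L.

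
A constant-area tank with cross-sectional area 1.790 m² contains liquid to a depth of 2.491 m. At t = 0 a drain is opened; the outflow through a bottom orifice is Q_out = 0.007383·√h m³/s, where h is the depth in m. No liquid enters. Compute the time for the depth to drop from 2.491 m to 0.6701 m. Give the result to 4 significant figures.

With no inflow, A dh/dt = −0.007383 √h.
Separate and integrate: 2(√h − √h₀) = −(0.007383/A) t.
t = 2A(√h₀ − √h)/0.007383 = 2·1.790·(√2.491 − √0.6701)/0.007383
  = 3.58000 × (1.57829 − 0.818596) / 0.007383 = 368.374 s.

368.4 s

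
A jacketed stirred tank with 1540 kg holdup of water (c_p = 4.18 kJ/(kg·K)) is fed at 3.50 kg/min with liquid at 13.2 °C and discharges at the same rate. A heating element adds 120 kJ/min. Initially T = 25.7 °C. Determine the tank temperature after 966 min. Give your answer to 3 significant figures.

21.9 °C

Unsteady energy balance on the tank contents: M c_p dT/dt = ṁ c_p (T_in − T) + 120.
τ = M/ṁ = 440.00 min; T_ss = T_in + Q̇/(ṁ c_p) = 13.2 + 120/(3.50·4.18) = 21.402 °C.
Solution: T(t) = T_ss + (T₀ − T_ss) e^(−t/τ).
T(966) = 21.402 + (4.2977)·e^(−966/440.00) = 21.402 + (4.2977)·0.11131 = 21.881 °C.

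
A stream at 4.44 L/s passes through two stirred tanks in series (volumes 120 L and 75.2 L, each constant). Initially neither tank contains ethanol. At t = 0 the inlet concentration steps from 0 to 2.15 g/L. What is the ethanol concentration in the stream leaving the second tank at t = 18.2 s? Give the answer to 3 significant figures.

Time constants: τᵢ = Vᵢ/Q for each well-mixed tank.
τ₁ = 120/4.44 = 27.027 s; τ₂ = 75.2/4.44 = 16.937 s.
Solving the cascade with C₁(0)=C₂(0)=0 gives C₂(t) = C_in[1 − (τ₁ e^(−t/τ₁) − τ₂ e^(−t/τ₂))/(τ₁ − τ₂)].
At t = 18.2: e^(−t/τ₁) = 0.50997, e^(−t/τ₂) = 0.34144.
C₂ = 2.15·[1 − (27.027·0.50997 − 16.937·0.34144)/(10.090)] = 2.15·0.20714 = 0.44535 g/L.

0.445 g/L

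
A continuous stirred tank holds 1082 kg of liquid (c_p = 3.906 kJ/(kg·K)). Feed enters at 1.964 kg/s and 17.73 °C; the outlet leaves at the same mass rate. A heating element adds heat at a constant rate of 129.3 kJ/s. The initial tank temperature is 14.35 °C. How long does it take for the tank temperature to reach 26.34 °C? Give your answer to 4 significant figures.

494.6 s

M c_p dT/dt = ṁ c_p (T_in − T) + Q̇.
τ = M/ṁ = 550.916 s; T_ss = T_in + Q̇/(ṁ c_p) = 34.5848 °C.
T(t) = T_ss + (T₀ − T_ss) e^(−t/τ). Set T = 26.34:
e^(−t/τ) = (26.34 − 34.5848)/(14.35 − 34.5848) = 0.407458
t = −550.916 · ln(0.407458) = 494.623 s.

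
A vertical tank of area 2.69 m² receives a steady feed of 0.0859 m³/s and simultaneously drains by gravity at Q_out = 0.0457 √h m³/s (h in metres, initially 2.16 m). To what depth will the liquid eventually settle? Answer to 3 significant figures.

3.53 m

A dh/dt = Q_in − 0.0457 √h. Steady state requires inflow = outflow:
Q_in = 0.0457 √h_ss ⇒ √h_ss = 0.0859/0.0457 = 1.8796.
h_ss = 1.8796² = 3.5331 m. (Since h₀ = 2.16 m < h_ss, the level will rise toward this value.)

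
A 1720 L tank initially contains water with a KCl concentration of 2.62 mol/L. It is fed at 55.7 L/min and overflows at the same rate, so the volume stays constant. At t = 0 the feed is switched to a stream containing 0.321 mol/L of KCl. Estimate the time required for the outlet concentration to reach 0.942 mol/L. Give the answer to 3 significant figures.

Species balance: V dC/dt = Q(C_in − C) ⇒ τ = V/Q = 30.880 min.
C(t) = C_in + (C₀ − C_in) e^(−t/τ). Set C = 0.942 and solve for t:
e^(−t/τ) = (C − C_in)/(C₀ − C_in) = (0.942 − 0.321)/(2.62 − 0.321) = 0.27012
t = −τ ln(…) = 30.880 × 1.3089 = 40.418 min.

40.4 min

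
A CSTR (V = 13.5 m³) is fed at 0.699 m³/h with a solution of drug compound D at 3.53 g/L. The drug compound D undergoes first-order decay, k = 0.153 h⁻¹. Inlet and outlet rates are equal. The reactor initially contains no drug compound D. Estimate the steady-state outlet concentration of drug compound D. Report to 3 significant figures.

Accumulation = in − out − consumed: V dC/dt = Q C_in − Q C − k V C.
At steady state: 0 = Q C_in − (Q + kV) C_ss, so C_ss = Q C_in/(Q + kV).
C_ss = 0.699·3.53/(0.699 + 0.153·13.5) = 2.4675/2.7645 = 0.89256 g/L.

0.893 g/L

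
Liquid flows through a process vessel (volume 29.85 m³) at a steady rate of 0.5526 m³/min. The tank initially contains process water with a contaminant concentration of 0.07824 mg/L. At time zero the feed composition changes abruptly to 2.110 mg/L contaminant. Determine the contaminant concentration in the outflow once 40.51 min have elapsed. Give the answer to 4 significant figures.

1.150 mg/L

Mass balance on the solute (V constant): V dC/dt = Q(C_in − C).
So dC/dt = (C_in − C)/τ with τ = V/Q = 29.85/0.5526 = 54.0174 min.
Integrating: C(t) = C_in + (C₀ − C_in) e^(−t/τ).
C(40.51) = 2.110 + (0.07824 − 2.110)·e^(−40.51/54.0174) = 2.110 + (-2.03176)·0.472393 = 1.15021 mg/L.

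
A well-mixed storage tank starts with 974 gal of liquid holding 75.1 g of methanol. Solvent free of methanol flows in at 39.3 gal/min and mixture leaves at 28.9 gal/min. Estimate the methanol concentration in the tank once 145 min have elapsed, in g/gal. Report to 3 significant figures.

0.00225 g/gal

Let m(t) be the amount of methanol. Volume: V(t) = V₀ + (Q_in − Q_out) t = 974 + 10.400 t; V(145) = 2482.0 gal.
No methanol enters, so dm/dt = −Q_out · (m/V).
dm/m = −Q_out dt/(V₀ + 10.400 t); integrating gives ln(m/m₀) = −(Q_out/(Q_in−Q_out)) ln(V/V₀).
m = m₀ (V₀/V)^(Q_out/(Q_in−Q_out)) = 75.1 × (974/2482.0)^(2.7788) = 5.5815 g.
C = m/V = 5.5815/2482.0 = 0.0022488 g/gal.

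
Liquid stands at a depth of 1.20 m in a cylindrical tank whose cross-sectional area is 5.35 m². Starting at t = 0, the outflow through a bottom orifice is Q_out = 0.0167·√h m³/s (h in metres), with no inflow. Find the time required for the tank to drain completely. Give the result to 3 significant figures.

702 s

With no inflow, A dh/dt = −0.0167 √h.
Separate and integrate: 2(√h − √h₀) = −(0.0167/A) t.
Tank is empty when √h = 0: t_empty = 2A√h₀/0.0167.
t_empty = 2·5.35·√1.20/0.0167 = 10.700·1.0954/0.0167 = 701.87 s.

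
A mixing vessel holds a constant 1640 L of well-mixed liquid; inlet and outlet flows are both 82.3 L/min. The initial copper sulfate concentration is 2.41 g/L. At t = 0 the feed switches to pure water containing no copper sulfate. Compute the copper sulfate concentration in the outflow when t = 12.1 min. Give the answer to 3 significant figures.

1.31 g/L

Species balance on the tank: V dC/dt = Q(C_in − C).
Rewrite as dC/dt + C/τ = C_in/τ, τ = V/Q = 19.927 min.
This is linear first-order; C(t) = C_in + (C₀ − C_in) e^(−t/τ).
C(12.1) = 0 + (2.41 − 0)·e^(−12.1/19.927) = 0 + (2.4100)·0.54487 = 1.3131 g/L.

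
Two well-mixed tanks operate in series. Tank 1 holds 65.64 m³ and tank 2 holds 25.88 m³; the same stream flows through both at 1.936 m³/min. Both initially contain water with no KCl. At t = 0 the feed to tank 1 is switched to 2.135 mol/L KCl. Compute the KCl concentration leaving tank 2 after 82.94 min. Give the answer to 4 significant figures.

1.833 mol/L

Each tank obeys Vᵢ dCᵢ/dt = Q(Cᵢ₋₁ − Cᵢ), so τᵢ = Vᵢ/Q.
τ₁ = 65.64/1.936 = 33.9050 min; τ₂ = 25.88/1.936 = 13.3678 min.
Tank 1: C₁ = C_in(1 − e^(−t/τ₁)). Tank 2 (τ₁ ≠ τ₂): C₂ = C_in[1 − (τ₁ e^(−t/τ₁) − τ₂ e^(−t/τ₂))/(τ₁ − τ₂)].
At t = 82.94: e^(−t/τ₁) = 0.0866178, e^(−t/τ₂) = 0.00202037.
C₂ = 2.135·[1 − (33.9050·0.0866178 − 13.3678·0.00202037)/(20.5372)] = 2.135·0.858317 = 1.83251 mol/L.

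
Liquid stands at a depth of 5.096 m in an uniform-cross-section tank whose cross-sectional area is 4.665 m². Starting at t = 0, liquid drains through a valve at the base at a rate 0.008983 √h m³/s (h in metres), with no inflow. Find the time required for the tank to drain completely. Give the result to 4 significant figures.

With no inflow, A dh/dt = −0.008983 √h.
Separate and integrate: 2(√h − √h₀) = −(0.008983/A) t.
Set h = 0: 2√h₀ = (0.008983/A) t_empty ⇒ t_empty = 2A√h₀/0.008983.
t_empty = 2·4.665·√5.096/0.008983 = 9.33000·2.25743/0.008983 = 2344.63 s.

2345 s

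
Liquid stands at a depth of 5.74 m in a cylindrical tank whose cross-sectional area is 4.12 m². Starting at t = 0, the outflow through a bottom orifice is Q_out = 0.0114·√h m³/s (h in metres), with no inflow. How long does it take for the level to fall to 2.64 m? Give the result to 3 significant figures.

557 s

With no inflow, A dh/dt = −0.0114 √h.
Separate and integrate: 2(√h − √h₀) = −(0.0114/A) t.
t = 2A(√h₀ − √h)/0.0114 = 2·4.12·(√5.74 − √2.64)/0.0114
  = 8.2400 × (2.3958 − 1.6248) / 0.0114 = 557.30 s.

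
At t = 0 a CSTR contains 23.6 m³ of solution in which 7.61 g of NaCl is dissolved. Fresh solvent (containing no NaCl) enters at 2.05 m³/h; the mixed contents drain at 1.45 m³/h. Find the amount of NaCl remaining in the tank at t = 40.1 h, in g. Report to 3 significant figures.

Total volume: dV/dt = Q_in − Q_out = 0.60000 m³/h, so V(t) = 23.6 + 0.60000 t and V(40.1) = 47.660 m³.
Species balance (pure solvent in): dm/dt = −Q_out · m/V(t).
Separate: dm/m = −Q_out dt/V(t) ⇒ ln(m/m₀) = −(Q_out/(Q_in−Q_out)) ln(V/V₀).
m = m₀ (V₀/V)^(Q_out/(Q_in−Q_out)) = 7.61 × (23.6/47.660)^(2.4167) = 1.3922 g.

1.39 g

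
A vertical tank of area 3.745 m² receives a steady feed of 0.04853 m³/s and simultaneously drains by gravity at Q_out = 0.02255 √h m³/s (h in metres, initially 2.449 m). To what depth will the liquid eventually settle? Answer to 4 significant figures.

4.632 m

Level balance: A dh/dt = 0.04853 − 0.02255 √h. Setting dh/dt = 0:
Q_in = 0.02255 √h_ss ⇒ √h_ss = 0.04853/0.02255 = 2.15211.
h_ss = 2.15211² = 4.63156 m. (Since h₀ = 2.449 m < h_ss, the level will rise toward this value.)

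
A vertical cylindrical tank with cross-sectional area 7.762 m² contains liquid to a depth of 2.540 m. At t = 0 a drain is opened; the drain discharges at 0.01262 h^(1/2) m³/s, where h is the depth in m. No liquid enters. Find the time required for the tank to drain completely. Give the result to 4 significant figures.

1960 s

A dh/dt = −Q_out = −0.01262 √h.
This is separable: 2 d(√h)/dt = −0.01262/A, so √h = √h₀ − (0.01262/(2A)) t.
Set h = 0: 2√h₀ = (0.01262/A) t_empty ⇒ t_empty = 2A√h₀/0.01262.
t_empty = 2·7.762·√2.540/0.01262 = 15.5240·1.59374/0.01262 = 1960.47 s.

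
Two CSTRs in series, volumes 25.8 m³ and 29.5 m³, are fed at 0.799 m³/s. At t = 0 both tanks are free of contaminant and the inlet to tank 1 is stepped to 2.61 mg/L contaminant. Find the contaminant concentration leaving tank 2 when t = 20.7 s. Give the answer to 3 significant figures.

0.318 mg/L

Species balance on tank i: dCᵢ/dt = (Cᵢ₋₁ − Cᵢ)/τᵢ with τᵢ = Vᵢ/Q.
τ₁ = 25.8/0.799 = 32.290 s; τ₂ = 29.5/0.799 = 36.921 s.
Tank 1: C₁ = C_in(1 − e^(−t/τ₁)). Tank 2 (τ₁ ≠ τ₂): C₂ = C_in[1 − (τ₁ e^(−t/τ₁) − τ₂ e^(−t/τ₂))/(τ₁ − τ₂)].
At t = 20.7: e^(−t/τ₁) = 0.52673, e^(−t/τ₂) = 0.57084.
C₂ = 2.61·[1 − (32.290·0.52673 − 36.921·0.57084)/(-4.6308)] = 2.61·0.12165 = 0.31751 mg/L.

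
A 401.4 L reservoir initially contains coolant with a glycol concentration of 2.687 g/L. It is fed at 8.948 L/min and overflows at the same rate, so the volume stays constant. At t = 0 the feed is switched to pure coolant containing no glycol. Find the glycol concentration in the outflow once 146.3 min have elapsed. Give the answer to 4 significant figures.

Species balance on the tank: V dC/dt = Q(C_in − C).
Rewrite as dC/dt + C/τ = C_in/τ, τ = V/Q = 44.8592 min.
Integrating: C(t) = C_in + (C₀ − C_in) e^(−t/τ).
C(146.3) = 0 + (2.687 − 0)·e^(−146.3/44.8592) = 0 + (2.68700)·0.0383379 = 0.103014 g/L.

0.1030 g/L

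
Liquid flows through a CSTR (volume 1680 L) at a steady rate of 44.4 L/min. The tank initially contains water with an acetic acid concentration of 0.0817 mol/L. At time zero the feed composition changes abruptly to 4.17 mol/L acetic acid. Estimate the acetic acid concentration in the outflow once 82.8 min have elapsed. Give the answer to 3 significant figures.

Species balance on the tank: V dC/dt = Q(C_in − C).
So dC/dt = (C_in − C)/τ with τ = V/Q = 1680/44.4 = 37.838 min.
Solution: C(t) = C_in + (C₀ − C_in) e^(−t/τ).
C(82.8) = 4.17 + (0.0817 − 4.17)·e^(−82.8/37.838) = 4.17 + (-4.0883)·0.11211 = 3.7117 mol/L.

3.71 mol/L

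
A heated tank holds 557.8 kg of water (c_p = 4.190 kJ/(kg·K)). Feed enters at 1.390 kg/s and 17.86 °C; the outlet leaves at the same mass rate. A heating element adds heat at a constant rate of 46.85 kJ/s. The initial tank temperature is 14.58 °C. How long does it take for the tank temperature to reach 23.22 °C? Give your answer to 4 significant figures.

Unsteady energy balance on the tank contents: M c_p dT/dt = ṁ c_p (T_in − T) + 46.85.
τ = M/ṁ = 401.295 s; T_ss = T_in + Q̇/(ṁ c_p) = 25.9042 °C.
T(t) = T_ss + (T₀ − T_ss) e^(−t/τ). Set T = 23.22:
e^(−t/τ) = (23.22 − 25.9042)/(14.58 − 25.9042) = 0.237030
t = −401.295 · ln(0.237030) = 577.692 s.

577.7 s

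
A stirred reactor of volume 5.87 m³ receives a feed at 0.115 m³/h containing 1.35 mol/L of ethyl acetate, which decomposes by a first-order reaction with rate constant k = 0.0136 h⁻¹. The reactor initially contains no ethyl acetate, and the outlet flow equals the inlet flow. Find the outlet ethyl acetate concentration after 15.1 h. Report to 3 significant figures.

0.314 mol/L

V dC/dt = Q(C_in − C) − k V C.
dC/dt = (Q/V) C_in − (Q/V + k) C; effective rate a = Q/V + k = 0.019591 + 0.0136 = 0.033191 h⁻¹.
C_ss = Q C_in/(Q + kV) = 0.79684 mol/L; C(t) = C_ss + (C₀ − C_ss) e^(−a t).
C(15.1) = 0.79684 + (-0.79684)·e^(−0.033191·15.1) = 0.79684 + (-0.79684)·0.60581 = 0.31411 mol/L.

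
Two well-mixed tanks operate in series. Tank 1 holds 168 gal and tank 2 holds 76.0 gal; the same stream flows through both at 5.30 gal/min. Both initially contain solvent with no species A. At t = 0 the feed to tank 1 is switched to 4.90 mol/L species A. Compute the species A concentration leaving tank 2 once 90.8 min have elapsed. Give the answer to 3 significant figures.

Each tank obeys Vᵢ dCᵢ/dt = Q(Cᵢ₋₁ − Cᵢ), so τᵢ = Vᵢ/Q.
τ₁ = 168/5.30 = 31.698 min; τ₂ = 76.0/5.30 = 14.340 min.
Tank 1: C₁ = C_in(1 − e^(−t/τ₁)). Tank 2 (τ₁ ≠ τ₂): C₂ = C_in[1 − (τ₁ e^(−t/τ₁) − τ₂ e^(−t/τ₂))/(τ₁ − τ₂)].
At t = 90.8: e^(−t/τ₁) = 0.057010, e^(−t/τ₂) = 0.0017783.
C₂ = 4.90·[1 − (31.698·0.057010 − 14.340·0.0017783)/(17.358)] = 4.90·0.89736 = 4.3971 mol/L.

4.40 mol/L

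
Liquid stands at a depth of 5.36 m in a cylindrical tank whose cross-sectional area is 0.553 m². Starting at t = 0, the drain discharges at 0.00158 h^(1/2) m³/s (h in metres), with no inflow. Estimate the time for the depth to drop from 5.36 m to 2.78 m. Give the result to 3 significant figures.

453 s

With no inflow, A dh/dt = −0.00158 √h.
∫ h^(−1/2) dh = −(0.00158/A) ∫ dt, giving 2√h = 2√h₀ − (0.00158/A) t.
t = 2A(√h₀ − √h)/0.00158 = 2·0.553·(√5.36 − √2.78)/0.00158
  = 1.1060 × (2.3152 − 1.6673) / 0.00158 = 453.48 s.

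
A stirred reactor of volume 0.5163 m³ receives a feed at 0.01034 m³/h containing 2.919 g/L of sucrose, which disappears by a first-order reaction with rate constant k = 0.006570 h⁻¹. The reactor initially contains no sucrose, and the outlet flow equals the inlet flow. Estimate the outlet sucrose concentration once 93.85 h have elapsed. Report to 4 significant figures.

2.017 g/L

Species balance: V dC/dt = Q C_in − Q C − k V C.
dC/dt = (Q/V) C_in − (Q/V + k) C; effective rate a = Q/V + k = 0.0200271 + 0.006570 = 0.0265971 h⁻¹.
C_ss = Q C_in/(Q + kV) = 2.19795 g/L; C(t) = C_ss + (C₀ − C_ss) e^(−a t).
C(93.85) = 2.19795 + (-2.19795)·e^(−0.0265971·93.85) = 2.19795 + (-2.19795)·0.0824025 = 2.01683 g/L.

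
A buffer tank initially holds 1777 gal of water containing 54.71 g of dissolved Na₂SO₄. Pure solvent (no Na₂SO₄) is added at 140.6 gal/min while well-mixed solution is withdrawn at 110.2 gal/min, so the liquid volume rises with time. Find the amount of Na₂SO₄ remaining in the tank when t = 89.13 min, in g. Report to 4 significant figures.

Let m(t) be the amount of Na₂SO₄. Volume: V(t) = V₀ + (Q_in − Q_out) t = 1777 + 30.4000 t; V(89.13) = 4486.55 gal.
No Na₂SO₄ enters, so dm/dt = −Q_out · (m/V).
dm/m = −Q_out dt/(V₀ + 30.4000 t); integrating gives ln(m/m₀) = −(Q_out/(Q_in−Q_out)) ln(V/V₀).
m = m₀ (V₀/V)^(Q_out/(Q_in−Q_out)) = 54.71 × (1777/4486.55)^(3.62500) = 1.90546 g.

1.905 g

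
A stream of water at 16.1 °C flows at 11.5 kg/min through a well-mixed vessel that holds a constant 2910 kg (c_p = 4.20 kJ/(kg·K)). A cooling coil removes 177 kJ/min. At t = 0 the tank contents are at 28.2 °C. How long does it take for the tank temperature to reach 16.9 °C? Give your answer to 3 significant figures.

Heat balance on the well-mixed liquid: M c_p dT/dt = ṁ c_p (T_in − T) − 177.
τ = M/ṁ = 253.04 min; T_ss = T_in − Q̇/(ṁ c_p) = 12.435 °C.
T(t) = T_ss + (T₀ − T_ss) e^(−t/τ). Set T = 16.9:
e^(−t/τ) = (16.9 − 12.435)/(28.2 − 12.435) = 0.28320
t = −253.04 · ln(0.28320) = 319.24 min.

319 min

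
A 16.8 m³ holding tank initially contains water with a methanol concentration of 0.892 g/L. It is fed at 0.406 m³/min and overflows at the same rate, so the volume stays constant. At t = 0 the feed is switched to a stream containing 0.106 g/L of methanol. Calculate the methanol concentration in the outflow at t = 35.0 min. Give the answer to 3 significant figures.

0.443 g/L

Mass balance on the solute (V constant): V dC/dt = Q(C_in − C).
Rewrite as dC/dt + C/τ = C_in/τ, τ = V/Q = 41.379 min.
C approaches C_in exponentially: C(t) = C_in + (C₀ − C_in) e^(−t/τ).
C(35.0) = 0.106 + (0.892 − 0.106)·e^(−35.0/41.379) = 0.106 + (0.78600)·0.42920 = 0.44335 g/L.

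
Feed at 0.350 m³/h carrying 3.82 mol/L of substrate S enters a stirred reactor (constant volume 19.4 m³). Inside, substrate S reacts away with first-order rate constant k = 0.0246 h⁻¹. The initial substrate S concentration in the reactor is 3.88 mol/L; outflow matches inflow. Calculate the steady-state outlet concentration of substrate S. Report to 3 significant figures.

1.62 mol/L

V dC/dt = Q(C_in − C) − k V C.
Steady state (dC/dt = 0): C_ss = Q C_in/(Q + kV) = C_in/(1 + kV/Q).
C_ss = 0.350·3.82/(0.350 + 0.0246·19.4) = 1.3370/0.82724 = 1.6162 mol/L.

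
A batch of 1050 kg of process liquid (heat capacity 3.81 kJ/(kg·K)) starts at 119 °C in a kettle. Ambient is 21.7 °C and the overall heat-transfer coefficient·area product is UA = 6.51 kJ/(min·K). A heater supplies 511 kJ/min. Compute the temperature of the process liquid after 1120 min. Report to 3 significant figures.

103 °C

Lumped-capacitance energy balance: M c_p dT/dt = UA(T_amb − T) + Q̇.
dT/dt = (T_ss − T)/τ with T_ss = T_amb + Q̇/UA = 21.7 + 511/6.51 = 100.19 °C, τ = M c_p/UA = 1050·3.81/6.51 = 614.52 min.
This is linear first-order; T(t) = T_ss + (T₀ − T_ss) e^(−t/τ).
T(1120) = 100.19 + (18.805)·0.16161 = 103.23 °C.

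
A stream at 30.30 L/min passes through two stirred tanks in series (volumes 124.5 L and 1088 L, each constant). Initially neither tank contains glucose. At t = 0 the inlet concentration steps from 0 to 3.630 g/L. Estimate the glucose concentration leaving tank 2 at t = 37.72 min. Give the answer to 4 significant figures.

Species balance on tank i: dCᵢ/dt = (Cᵢ₋₁ − Cᵢ)/τᵢ with τᵢ = Vᵢ/Q.
τ₁ = 124.5/30.30 = 4.10891 min; τ₂ = 1088/30.30 = 35.9076 min.
Solving the cascade with C₁(0)=C₂(0)=0 gives C₂(t) = C_in[1 − (τ₁ e^(−t/τ₁) − τ₂ e^(−t/τ₂))/(τ₁ − τ₂)].
At t = 37.72: e^(−t/τ₁) = 0.000103076, e^(−t/τ₂) = 0.349772.
C₂ = 3.630·[1 − (4.10891·0.000103076 − 35.9076·0.349772)/(-31.7987)] = 3.630·0.605045 = 2.19631 g/L.

2.196 g/L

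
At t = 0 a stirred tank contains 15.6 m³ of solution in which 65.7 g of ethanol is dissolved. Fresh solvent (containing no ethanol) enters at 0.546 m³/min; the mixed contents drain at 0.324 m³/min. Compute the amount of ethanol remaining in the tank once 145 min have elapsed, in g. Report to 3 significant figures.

Total volume: dV/dt = Q_in − Q_out = 0.22200 m³/min, so V(t) = 15.6 + 0.22200 t and V(145) = 47.790 m³.
Solute balance: dm/dt = 0 − Q_out C = −Q_out m/V(t).
dm/m = −Q_out dt/(V₀ + 0.22200 t); integrating gives ln(m/m₀) = −(Q_out/(Q_in−Q_out)) ln(V/V₀).
m = m₀ (V₀/V)^(Q_out/(Q_in−Q_out)) = 65.7 × (15.6/47.790)^(1.4595) = 12.822 g.

12.8 g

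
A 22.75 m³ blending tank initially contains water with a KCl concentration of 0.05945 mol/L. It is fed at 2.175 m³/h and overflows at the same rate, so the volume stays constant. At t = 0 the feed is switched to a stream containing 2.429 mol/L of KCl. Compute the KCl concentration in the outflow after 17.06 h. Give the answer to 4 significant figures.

1.965 mol/L

Transient balance on the dissolved component: V dC/dt = Q(C_in − C).
Rewrite as dC/dt + C/τ = C_in/τ, τ = V/Q = 10.4598 h.
Integrating: C(t) = C_in + (C₀ − C_in) e^(−t/τ).
C(17.06) = 2.429 + (0.05945 − 2.429)·e^(−17.06/10.4598) = 2.429 + (-2.36955)·0.195732 = 1.96520 mol/L.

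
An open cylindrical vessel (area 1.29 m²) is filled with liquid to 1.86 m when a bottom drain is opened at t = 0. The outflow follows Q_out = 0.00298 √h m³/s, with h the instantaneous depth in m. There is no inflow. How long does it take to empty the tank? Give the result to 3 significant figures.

1180 s

A dh/dt = −Q_out = −0.00298 √h.
This is separable: 2 d(√h)/dt = −0.00298/A, so √h = √h₀ − (0.00298/(2A)) t.
Tank is empty when √h = 0: t_empty = 2A√h₀/0.00298.
t_empty = 2·1.29·√1.86/0.00298 = 2.5800·1.3638/0.00298 = 1180.8 s.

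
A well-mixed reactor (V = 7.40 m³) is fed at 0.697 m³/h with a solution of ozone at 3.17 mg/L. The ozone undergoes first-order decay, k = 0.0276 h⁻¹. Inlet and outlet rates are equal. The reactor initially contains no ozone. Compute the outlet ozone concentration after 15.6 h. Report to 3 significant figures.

V dC/dt = Q(C_in − C) − k V C.
dC/dt = (Q/V) C_in − (Q/V + k) C; effective rate a = Q/V + k = 0.094189 + 0.0276 = 0.12179 h⁻¹.
C_ss = Q C_in/(Q + kV) = 2.4516 mg/L; C(t) = C_ss + (C₀ − C_ss) e^(−a t).
C(15.6) = 2.4516 + (-2.4516)·e^(−0.12179·15.6) = 2.4516 + (-2.4516)·0.14958 = 2.0849 mg/L.

2.08 mg/L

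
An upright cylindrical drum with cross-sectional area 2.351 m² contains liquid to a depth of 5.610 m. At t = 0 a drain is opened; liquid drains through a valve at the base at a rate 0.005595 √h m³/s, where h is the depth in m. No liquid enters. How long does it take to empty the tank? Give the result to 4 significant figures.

Accumulation of liquid (constant cross-section A): A dh/dt = −0.005595 √h.
∫ h^(−1/2) dh = −(0.005595/A) ∫ dt, giving 2√h = 2√h₀ − (0.005595/A) t.
Set h = 0: 2√h₀ = (0.005595/A) t_empty ⇒ t_empty = 2A√h₀/0.005595.
t_empty = 2·2.351·√5.610/0.005595 = 4.70200·2.36854/0.005595 = 1990.51 s.

1991 s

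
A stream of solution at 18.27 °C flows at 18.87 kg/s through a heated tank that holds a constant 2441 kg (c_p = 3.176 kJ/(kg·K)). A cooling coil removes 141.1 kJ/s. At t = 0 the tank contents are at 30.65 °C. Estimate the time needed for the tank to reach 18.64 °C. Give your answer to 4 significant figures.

M c_p dT/dt = ṁ c_p (T_in − T) − Q̇.
τ = M/ṁ = 129.359 s; T_ss = T_in − Q̇/(ṁ c_p) = 15.9156 °C.
T(t) = T_ss + (T₀ − T_ss) e^(−t/τ). Set T = 18.64:
e^(−t/τ) = (18.64 − 15.9156)/(30.65 − 15.9156) = 0.184899
t = −129.359 · ln(0.184899) = 218.351 s.

218.4 s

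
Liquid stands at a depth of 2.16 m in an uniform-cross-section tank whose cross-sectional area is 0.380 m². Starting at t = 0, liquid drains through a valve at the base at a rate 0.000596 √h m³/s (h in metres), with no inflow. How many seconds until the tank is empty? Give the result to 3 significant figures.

1870 s

With no inflow, A dh/dt = −0.000596 √h.
This is separable: 2 d(√h)/dt = −0.000596/A, so √h = √h₀ − (0.000596/(2A)) t.
Set h = 0: 2√h₀ = (0.000596/A) t_empty ⇒ t_empty = 2A√h₀/0.000596.
t_empty = 2·0.380·√2.16/0.000596 = 0.76000·1.4697/0.000596 = 1874.1 s.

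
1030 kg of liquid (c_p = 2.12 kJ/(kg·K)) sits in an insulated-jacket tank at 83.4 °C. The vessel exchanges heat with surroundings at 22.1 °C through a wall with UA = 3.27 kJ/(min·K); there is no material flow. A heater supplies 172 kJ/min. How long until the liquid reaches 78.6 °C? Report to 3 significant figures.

536 min

M c_p dT/dt = −UA(T − T_amb) + Q̇.
τ = M c_p/UA = 667.77 min; T_ss = T_amb + Q̇/UA = 22.1 + 172/3.27 = 74.699 °C.
T(t) = T_ss + (T₀ − T_ss)e^(−t/τ); set T = 78.6:
t = −τ ln[(T − T_ss)/(T₀ − T_ss)] = −667.77 · ln(0.44831) = 535.72 min.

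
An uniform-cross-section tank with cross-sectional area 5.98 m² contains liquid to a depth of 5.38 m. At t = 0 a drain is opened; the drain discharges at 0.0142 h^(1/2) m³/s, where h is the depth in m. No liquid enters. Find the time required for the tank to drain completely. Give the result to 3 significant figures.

With no inflow, A dh/dt = −0.0142 √h.
Separate and integrate: 2(√h − √h₀) = −(0.0142/A) t.
Set h = 0: 2√h₀ = (0.0142/A) t_empty ⇒ t_empty = 2A√h₀/0.0142.
t_empty = 2·5.98·√5.38/0.0142 = 11.960·2.3195/0.0142 = 1953.6 s.

1950 s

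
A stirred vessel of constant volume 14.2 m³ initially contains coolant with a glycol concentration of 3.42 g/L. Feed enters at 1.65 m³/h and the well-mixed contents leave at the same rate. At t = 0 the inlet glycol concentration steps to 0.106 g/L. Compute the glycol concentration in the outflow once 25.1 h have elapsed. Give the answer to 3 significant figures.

Mass balance on the solute (V constant): V dC/dt = Q(C_in − C).
Time constant τ = V/Q = 14.2/1.65 = 8.6061 h.
Solution: C(t) = C_in + (C₀ − C_in) e^(−t/τ).
C(25.1) = 0.106 + (3.42 − 0.106)·e^(−25.1/8.6061) = 0.106 + (3.3140)·0.054120 = 0.28535 g/L.

0.285 g/L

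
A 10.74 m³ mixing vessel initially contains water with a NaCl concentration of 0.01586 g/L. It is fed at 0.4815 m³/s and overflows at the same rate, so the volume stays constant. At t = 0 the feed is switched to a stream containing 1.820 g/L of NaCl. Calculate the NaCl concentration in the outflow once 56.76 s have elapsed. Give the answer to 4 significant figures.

1.678 g/L

Transient balance on the dissolved component: V dC/dt = Q(C_in − C).
Rewrite as dC/dt + C/τ = C_in/τ, τ = V/Q = 22.3053 s.
Solution: C(t) = C_in + (C₀ − C_in) e^(−t/τ).
C(56.76) = 1.820 + (0.01586 − 1.820)·e^(−56.76/22.3053) = 1.820 + (-1.80414)·0.0784976 = 1.67838 g/L.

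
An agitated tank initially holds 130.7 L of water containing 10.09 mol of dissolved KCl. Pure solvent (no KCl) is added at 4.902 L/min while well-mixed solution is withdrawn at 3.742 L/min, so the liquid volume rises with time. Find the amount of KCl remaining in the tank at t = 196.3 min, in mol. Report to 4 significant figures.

0.3896 mol

Total volume: dV/dt = Q_in − Q_out = 1.16000 L/min, so V(t) = 130.7 + 1.16000 t and V(196.3) = 358.408 L.
Species balance (pure solvent in): dm/dt = −Q_out · m/V(t).
dm/m = −Q_out dt/(V₀ + 1.16000 t); integrating gives ln(m/m₀) = −(Q_out/(Q_in−Q_out)) ln(V/V₀).
m = m₀ (V₀/V)^(Q_out/(Q_in−Q_out)) = 10.09 × (130.7/358.408)^(3.22586) = 0.389614 mol.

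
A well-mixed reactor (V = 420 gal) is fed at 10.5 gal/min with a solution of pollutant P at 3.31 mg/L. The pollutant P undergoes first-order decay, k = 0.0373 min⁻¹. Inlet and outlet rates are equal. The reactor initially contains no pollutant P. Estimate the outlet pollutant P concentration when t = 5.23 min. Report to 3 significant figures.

0.369 mg/L

Accumulation = in − out − consumed: V dC/dt = Q C_in − Q C − k V C.
This is linear with rate a = Q/V + k = 0.062300 min⁻¹.
C_ss = Q C_in/(Q + kV) = 1.3283 mg/L; C(t) = C_ss + (C₀ − C_ss) e^(−a t).
C(5.23) = 1.3283 + (-1.3283)·e^(−0.062300·5.23) = 1.3283 + (-1.3283)·0.72193 = 0.36935 mg/L.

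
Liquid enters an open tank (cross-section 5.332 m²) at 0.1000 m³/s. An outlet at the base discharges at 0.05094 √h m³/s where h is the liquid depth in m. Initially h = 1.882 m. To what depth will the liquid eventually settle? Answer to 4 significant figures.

3.854 m

Unsteady balance on liquid volume: A dh/dt = Q_in − 0.05094 √h. At steady state dh/dt = 0:
Q_in = 0.05094 √h_ss ⇒ √h_ss = 0.1000/0.05094 = 1.96309.
h_ss = 1.96309² = 3.85374 m. (Since h₀ = 1.882 m < h_ss, the level will rise toward this value.)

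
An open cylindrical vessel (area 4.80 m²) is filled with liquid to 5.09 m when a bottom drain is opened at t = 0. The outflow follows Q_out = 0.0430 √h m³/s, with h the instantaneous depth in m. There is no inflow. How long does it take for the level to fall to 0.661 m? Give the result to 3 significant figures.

Mass balance (ρ constant): A dh/dt = −0.0430 √h.
Separate and integrate: 2(√h − √h₀) = −(0.0430/A) t.
t = 2A(√h₀ − √h)/0.0430 = 2·4.80·(√5.09 − √0.661)/0.0430
  = 9.6000 × (2.2561 − 0.81302) / 0.0430 = 322.18 s.

322 s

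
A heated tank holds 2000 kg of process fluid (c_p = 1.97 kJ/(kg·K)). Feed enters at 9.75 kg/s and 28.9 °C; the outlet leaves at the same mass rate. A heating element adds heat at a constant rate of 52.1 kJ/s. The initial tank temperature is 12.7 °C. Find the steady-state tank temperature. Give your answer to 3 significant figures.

M c_p dT/dt = ṁ c_p (T_in − T) + Q̇.
At steady state dT/dt = 0 ⇒ T_ss = T_in + Q̇/(ṁ c_p) = 28.9 + 52.1/(9.75·1.97) = 31.612 °C.

31.6 °C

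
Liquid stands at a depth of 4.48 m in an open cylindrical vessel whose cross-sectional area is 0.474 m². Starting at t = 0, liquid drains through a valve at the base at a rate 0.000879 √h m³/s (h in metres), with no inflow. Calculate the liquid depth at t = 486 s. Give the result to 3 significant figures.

2.78 m

With no inflow, A dh/dt = −0.000879 √h.
∫ h^(−1/2) dh = −(0.000879/A) ∫ dt, giving 2√h = 2√h₀ − (0.000879/A) t.
√h = √4.48 − 0.000879·486/(2·0.474) = 2.1166 − 0.45063 = 1.6660.
h = 1.6660² = 2.7755 m.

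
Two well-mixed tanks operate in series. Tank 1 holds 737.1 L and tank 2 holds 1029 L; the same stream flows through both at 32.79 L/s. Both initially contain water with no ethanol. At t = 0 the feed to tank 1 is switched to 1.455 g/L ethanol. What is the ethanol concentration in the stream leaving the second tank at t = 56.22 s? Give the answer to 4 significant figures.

Each tank obeys Vᵢ dCᵢ/dt = Q(Cᵢ₋₁ − Cᵢ), so τᵢ = Vᵢ/Q.
τ₁ = 737.1/32.79 = 22.4794 s; τ₂ = 1029/32.79 = 31.3815 s.
Solving the cascade with C₁(0)=C₂(0)=0 gives C₂(t) = C_in[1 − (τ₁ e^(−t/τ₁) − τ₂ e^(−t/τ₂))/(τ₁ − τ₂)].
At t = 56.22: e^(−t/τ₁) = 0.0820067, e^(−t/τ₂) = 0.166710.
C₂ = 1.455·[1 − (22.4794·0.0820067 − 31.3815·0.166710)/(-8.90210)] = 1.455·0.619399 = 0.901226 g/L.

0.9012 g/L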